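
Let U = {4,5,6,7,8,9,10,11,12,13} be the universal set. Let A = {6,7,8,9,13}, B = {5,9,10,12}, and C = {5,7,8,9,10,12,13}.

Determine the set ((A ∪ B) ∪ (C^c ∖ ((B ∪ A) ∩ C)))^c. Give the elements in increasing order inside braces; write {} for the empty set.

{}

A ∪ B = {5,6,7,8,9,10,12,13}
C^c = {4,6,11}
B ∪ A = {5,6,7,8,9,10,12,13}
(B ∪ A) ∩ C = {5,7,8,9,10,12,13}
C^c ∖ ((B ∪ A) ∩ C) = {4,6,11}
(A ∪ B) ∪ (C^c ∖ ((B ∪ A) ∩ C)) = {4,5,6,7,8,9,10,11,12,13}
((A ∪ B) ∪ (C^c ∖ ((B ∪ A) ∩ C)))^c = {}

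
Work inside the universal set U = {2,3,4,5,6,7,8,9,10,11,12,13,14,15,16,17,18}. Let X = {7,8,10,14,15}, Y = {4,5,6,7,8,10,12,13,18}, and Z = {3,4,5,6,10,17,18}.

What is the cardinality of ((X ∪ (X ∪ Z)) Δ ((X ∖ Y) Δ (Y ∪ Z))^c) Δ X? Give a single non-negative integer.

X ∪ Z = {3,4,5,6,7,8,10,14,15,17,18}
X ∪ (X ∪ Z) = {3,4,5,6,7,8,10,14,15,17,18}
X ∖ Y = {14,15}
Y ∪ Z = {3,4,5,6,7,8,10,12,13,17,18}
(X ∖ Y) Δ (Y ∪ Z) = {3,4,5,6,7,8,10,12,13,14,15,17,18}
((X ∖ Y) Δ (Y ∪ Z))^c = {2,9,11,16}
(X ∪ (X ∪ Z)) Δ ((X ∖ Y) Δ (Y ∪ Z))^c = {2,3,4,5,6,7,8,9,10,11,14,15,16,17,18}
((X ∪ (X ∪ Z)) Δ ((X ∖ Y) Δ (Y ∪ Z))^c) Δ X = {2,3,4,5,6,9,11,16,17,18}
|((X ∪ (X ∪ Z)) Δ ((X ∖ Y) Δ (Y ∪ Z))^c) Δ X| = 10

10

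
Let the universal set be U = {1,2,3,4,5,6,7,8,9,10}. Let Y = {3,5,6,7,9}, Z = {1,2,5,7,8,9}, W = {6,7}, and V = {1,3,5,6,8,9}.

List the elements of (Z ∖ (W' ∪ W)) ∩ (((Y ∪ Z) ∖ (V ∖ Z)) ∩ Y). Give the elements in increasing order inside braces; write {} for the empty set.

{}

W' = {1,2,3,4,5,8,9,10}
W' ∪ W = {1,2,3,4,5,6,7,8,9,10}
Z ∖ (W' ∪ W) = {}
Y ∪ Z = {1,2,3,5,6,7,8,9}
V ∖ Z = {3,6}
(Y ∪ Z) ∖ (V ∖ Z) = {1,2,5,7,8,9}
((Y ∪ Z) ∖ (V ∖ Z)) ∩ Y = {5,7,9}
(Z ∖ (W' ∪ W)) ∩ (((Y ∪ Z) ∖ (V ∖ Z)) ∩ Y) = {}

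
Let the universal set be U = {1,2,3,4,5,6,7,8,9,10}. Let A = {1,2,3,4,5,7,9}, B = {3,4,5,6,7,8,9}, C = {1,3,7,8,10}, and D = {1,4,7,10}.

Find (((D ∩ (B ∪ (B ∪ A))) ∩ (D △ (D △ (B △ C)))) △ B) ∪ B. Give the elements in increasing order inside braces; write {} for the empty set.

B ∪ A = {1,2,3,4,5,6,7,8,9}
B ∪ (B ∪ A) = {1,2,3,4,5,6,7,8,9}
D ∩ (B ∪ (B ∪ A)) = {1,4,7}
B △ C = {1,4,5,6,9,10}
D △ (B △ C) = {5,6,7,9}
D △ (D △ (B △ C)) = {1,4,5,6,9,10}
(D ∩ (B ∪ (B ∪ A))) ∩ (D △ (D △ (B △ C))) = {1,4}
((D ∩ (B ∪ (B ∪ A))) ∩ (D △ (D △ (B △ C)))) △ B = {1,3,5,6,7,8,9}
(((D ∩ (B ∪ (B ∪ A))) ∩ (D △ (D △ (B △ C)))) △ B) ∪ B = {1,3,4,5,6,7,8,9}

{1,3,4,5,6,7,8,9}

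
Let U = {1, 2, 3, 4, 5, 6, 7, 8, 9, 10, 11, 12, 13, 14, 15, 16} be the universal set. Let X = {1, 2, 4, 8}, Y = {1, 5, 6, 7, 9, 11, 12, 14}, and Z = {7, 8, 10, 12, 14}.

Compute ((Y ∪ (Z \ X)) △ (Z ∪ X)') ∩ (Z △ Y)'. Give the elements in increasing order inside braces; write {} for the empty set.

Z \ X = {7, 10, 12, 14}
Y ∪ (Z \ X) = {1, 5, 6, 7, 9, 10, 11, 12, 14}
Z ∪ X = {1, 2, 4, 7, 8, 10, 12, 14}
(Z ∪ X)' = {3, 5, 6, 9, 11, 13, 15, 16}
(Y ∪ (Z \ X)) △ (Z ∪ X)' = {1, 3, 7, 10, 12, 13, 14, 15, 16}
Z △ Y = {1, 5, 6, 8, 9, 10, 11}
(Z △ Y)' = {2, 3, 4, 7, 12, 13, 14, 15, 16}
((Y ∪ (Z \ X)) △ (Z ∪ X)') ∩ (Z △ Y)' = {3, 7, 12, 13, 14, 15, 16}

{3, 7, 12, 13, 14, 15, 16}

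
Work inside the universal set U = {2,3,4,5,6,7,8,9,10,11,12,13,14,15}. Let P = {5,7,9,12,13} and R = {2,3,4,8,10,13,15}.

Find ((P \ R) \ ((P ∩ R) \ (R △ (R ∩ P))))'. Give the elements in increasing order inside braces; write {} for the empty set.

P \ R = {5,7,9,12}
P ∩ R = {13}
R ∩ P = {13}
R △ (R ∩ P) = {2,3,4,8,10,15}
(P ∩ R) \ (R △ (R ∩ P)) = {13}
(P \ R) \ ((P ∩ R) \ (R △ (R ∩ P))) = {5,7,9,12}
((P \ R) \ ((P ∩ R) \ (R △ (R ∩ P))))' = {2,3,4,6,8,10,11,13,14,15}

{2,3,4,6,8,10,11,13,14,15}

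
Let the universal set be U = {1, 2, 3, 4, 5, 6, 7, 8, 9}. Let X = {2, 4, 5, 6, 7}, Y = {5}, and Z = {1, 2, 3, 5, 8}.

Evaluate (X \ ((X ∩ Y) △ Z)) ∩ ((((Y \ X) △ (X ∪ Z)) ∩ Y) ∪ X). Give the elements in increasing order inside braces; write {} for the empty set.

X ∩ Y = {5}
(X ∩ Y) △ Z = {1, 2, 3, 8}
X \ ((X ∩ Y) △ Z) = {4, 5, 6, 7}
Y \ X = {}
X ∪ Z = {1, 2, 3, 4, 5, 6, 7, 8}
(Y \ X) △ (X ∪ Z) = {1, 2, 3, 4, 5, 6, 7, 8}
((Y \ X) △ (X ∪ Z)) ∩ Y = {5}
(((Y \ X) △ (X ∪ Z)) ∩ Y) ∪ X = {2, 4, 5, 6, 7}
(X \ ((X ∩ Y) △ Z)) ∩ ((((Y \ X) △ (X ∪ Z)) ∩ Y) ∪ X) = {4, 5, 6, 7}

{4, 5, 6, 7}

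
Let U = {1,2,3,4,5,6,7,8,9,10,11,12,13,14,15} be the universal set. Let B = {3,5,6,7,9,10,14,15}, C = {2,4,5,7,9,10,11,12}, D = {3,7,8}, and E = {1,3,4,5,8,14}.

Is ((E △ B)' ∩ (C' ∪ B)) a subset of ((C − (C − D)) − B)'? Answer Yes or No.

E △ B = {1,4,6,7,8,9,10,15}
(E △ B)' = {2,3,5,11,12,13,14}
C' = {1,3,6,8,13,14,15}
C' ∪ B = {1,3,5,6,7,8,9,10,13,14,15}
(E △ B)' ∩ (C' ∪ B) = {3,5,13,14}
C − D = {2,4,5,9,10,11,12}
C − (C − D) = {7}
(C − (C − D)) − B = {}
((C − (C − D)) − B)' = {1,2,3,4,5,6,7,8,9,10,11,12,13,14,15}
Every element of {3,5,13,14} is in {1,2,3,4,5,6,7,8,9,10,11,12,13,14,15}, so (E △ B)' ∩ (C' ∪ B) ⊆ ((C − (C − D)) − B)'.

Yes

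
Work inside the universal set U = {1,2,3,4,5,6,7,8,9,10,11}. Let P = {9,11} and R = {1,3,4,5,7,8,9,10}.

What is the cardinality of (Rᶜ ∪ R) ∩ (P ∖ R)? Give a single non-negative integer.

1

Rᶜ = {2,6,11}
Rᶜ ∪ R = {1,2,3,4,5,6,7,8,9,10,11}
P ∖ R = {11}
(Rᶜ ∪ R) ∩ (P ∖ R) = {11}
|(Rᶜ ∪ R) ∩ (P ∖ R)| = 1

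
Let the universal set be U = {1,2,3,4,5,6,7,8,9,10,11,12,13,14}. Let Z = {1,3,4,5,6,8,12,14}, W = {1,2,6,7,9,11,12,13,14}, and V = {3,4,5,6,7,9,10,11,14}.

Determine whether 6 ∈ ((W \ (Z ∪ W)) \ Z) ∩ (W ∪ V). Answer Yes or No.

6 ∈ Z and 6 ∈ W, so 6 ∈ Z ∪ W
6 ∈ W and 6 ∈ (Z ∪ W), so 6 ∉ W \ (Z ∪ W)
6 ∉ (W \ (Z ∪ W)) and 6 ∈ Z, so 6 ∉ (W \ (Z ∪ W)) \ Z
6 ∈ W and 6 ∈ V, so 6 ∈ W ∪ V
6 ∉ ((W \ (Z ∪ W)) \ Z) and 6 ∈ (W ∪ V), so 6 ∉ ((W \ (Z ∪ W)) \ Z) ∩ (W ∪ V)

No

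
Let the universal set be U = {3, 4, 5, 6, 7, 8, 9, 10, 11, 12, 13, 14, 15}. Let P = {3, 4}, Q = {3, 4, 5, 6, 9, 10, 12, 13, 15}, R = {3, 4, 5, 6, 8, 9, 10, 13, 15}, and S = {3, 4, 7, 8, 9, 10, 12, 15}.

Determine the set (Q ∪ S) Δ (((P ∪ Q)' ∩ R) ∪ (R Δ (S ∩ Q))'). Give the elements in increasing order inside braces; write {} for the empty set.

{5, 6, 11, 12, 13, 14}

Q ∪ S = {3, 4, 5, 6, 7, 8, 9, 10, 12, 13, 15}
P ∪ Q = {3, 4, 5, 6, 9, 10, 12, 13, 15}
(P ∪ Q)' = {7, 8, 11, 14}
(P ∪ Q)' ∩ R = {8}
S ∩ Q = {3, 4, 9, 10, 12, 15}
R Δ (S ∩ Q) = {5, 6, 8, 12, 13}
(R Δ (S ∩ Q))' = {3, 4, 7, 9, 10, 11, 14, 15}
((P ∪ Q)' ∩ R) ∪ (R Δ (S ∩ Q))' = {3, 4, 7, 8, 9, 10, 11, 14, 15}
(Q ∪ S) Δ (((P ∪ Q)' ∩ R) ∪ (R Δ (S ∩ Q))') = {5, 6, 11, 12, 13, 14}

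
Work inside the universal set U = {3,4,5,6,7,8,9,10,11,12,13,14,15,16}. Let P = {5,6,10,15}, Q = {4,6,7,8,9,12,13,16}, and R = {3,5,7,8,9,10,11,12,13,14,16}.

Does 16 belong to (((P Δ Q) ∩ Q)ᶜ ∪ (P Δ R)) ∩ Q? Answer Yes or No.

16 ∉ P and 16 ∈ Q, so 16 ∈ P Δ Q
16 ∈ (P Δ Q) and 16 ∈ Q, so 16 ∈ (P Δ Q) ∩ Q
16 ∉ ((P Δ Q) ∩ Q)ᶜ since 16 ∈ ((P Δ Q) ∩ Q)
16 ∉ P and 16 ∈ R, so 16 ∈ P Δ R
16 ∉ ((P Δ Q) ∩ Q)ᶜ and 16 ∈ (P Δ R), so 16 ∈ ((P Δ Q) ∩ Q)ᶜ ∪ (P Δ R)
16 ∈ (((P Δ Q) ∩ Q)ᶜ ∪ (P Δ R)) and 16 ∈ Q, so 16 ∈ (((P Δ Q) ∩ Q)ᶜ ∪ (P Δ R)) ∩ Q

Yes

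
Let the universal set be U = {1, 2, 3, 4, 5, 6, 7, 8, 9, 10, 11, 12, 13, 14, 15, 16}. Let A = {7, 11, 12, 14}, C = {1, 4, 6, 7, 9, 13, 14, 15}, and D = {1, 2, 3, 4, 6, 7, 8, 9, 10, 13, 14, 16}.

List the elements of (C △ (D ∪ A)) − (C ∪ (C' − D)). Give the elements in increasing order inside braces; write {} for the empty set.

D ∪ A = {1, 2, 3, 4, 6, 7, 8, 9, 10, 11, 12, 13, 14, 16}
C △ (D ∪ A) = {2, 3, 8, 10, 11, 12, 15, 16}
C' = {2, 3, 5, 8, 10, 11, 12, 16}
C' − D = {5, 11, 12}
C ∪ (C' − D) = {1, 4, 5, 6, 7, 9, 11, 12, 13, 14, 15}
(C △ (D ∪ A)) − (C ∪ (C' − D)) = {2, 3, 8, 10, 16}

{2, 3, 8, 10, 16}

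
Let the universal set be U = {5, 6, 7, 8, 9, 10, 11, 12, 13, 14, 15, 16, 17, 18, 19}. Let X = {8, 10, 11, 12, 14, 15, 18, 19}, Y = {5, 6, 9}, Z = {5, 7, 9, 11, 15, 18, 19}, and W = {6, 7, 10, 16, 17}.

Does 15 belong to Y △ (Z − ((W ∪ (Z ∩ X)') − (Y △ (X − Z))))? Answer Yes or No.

Yes

15 ∈ Z and 15 ∈ X, so 15 ∈ Z ∩ X
15 ∉ (Z ∩ X)' since 15 ∈ (Z ∩ X)
15 ∉ W and 15 ∉ (Z ∩ X)', so 15 ∉ W ∪ (Z ∩ X)'
15 ∈ X and 15 ∈ Z, so 15 ∉ X − Z
15 ∉ Y and 15 ∉ (X − Z), so 15 ∉ Y △ (X − Z)
15 ∉ (W ∪ (Z ∩ X)') and 15 ∉ (Y △ (X − Z)), so 15 ∉ (W ∪ (Z ∩ X)') − (Y △ (X − Z))
15 ∈ Z and 15 ∉ ((W ∪ (Z ∩ X)') − (Y △ (X − Z))), so 15 ∈ Z − ((W ∪ (Z ∩ X)') − (Y △ (X − Z)))
15 ∉ Y and 15 ∈ (Z − ((W ∪ (Z ∩ X)') − (Y △ (X − Z)))), so 15 ∈ Y △ (Z − ((W ∪ (Z ∩ X)') − (Y △ (X − Z))))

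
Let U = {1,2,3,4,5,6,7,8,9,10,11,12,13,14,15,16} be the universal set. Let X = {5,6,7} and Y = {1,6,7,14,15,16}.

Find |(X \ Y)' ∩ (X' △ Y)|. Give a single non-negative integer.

11

X \ Y = {5}
(X \ Y)' = {1,2,3,4,6,7,8,9,10,11,12,13,14,15,16}
X' = {1,2,3,4,8,9,10,11,12,13,14,15,16}
X' △ Y = {2,3,4,6,7,8,9,10,11,12,13}
(X \ Y)' ∩ (X' △ Y) = {2,3,4,6,7,8,9,10,11,12,13}
|(X \ Y)' ∩ (X' △ Y)| = 11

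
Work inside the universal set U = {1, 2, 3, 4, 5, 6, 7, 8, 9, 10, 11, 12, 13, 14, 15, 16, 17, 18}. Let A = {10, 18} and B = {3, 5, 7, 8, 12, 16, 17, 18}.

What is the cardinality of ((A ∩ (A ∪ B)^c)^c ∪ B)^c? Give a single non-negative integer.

A ∪ B = {3, 5, 7, 8, 10, 12, 16, 17, 18}
(A ∪ B)^c = {1, 2, 4, 6, 9, 11, 13, 14, 15}
A ∩ (A ∪ B)^c = {}
(A ∩ (A ∪ B)^c)^c = {1, 2, 3, 4, 5, 6, 7, 8, 9, 10, 11, 12, 13, 14, 15, 16, 17, 18}
(A ∩ (A ∪ B)^c)^c ∪ B = {1, 2, 3, 4, 5, 6, 7, 8, 9, 10, 11, 12, 13, 14, 15, 16, 17, 18}
((A ∩ (A ∪ B)^c)^c ∪ B)^c = {}
|((A ∩ (A ∪ B)^c)^c ∪ B)^c| = 0

0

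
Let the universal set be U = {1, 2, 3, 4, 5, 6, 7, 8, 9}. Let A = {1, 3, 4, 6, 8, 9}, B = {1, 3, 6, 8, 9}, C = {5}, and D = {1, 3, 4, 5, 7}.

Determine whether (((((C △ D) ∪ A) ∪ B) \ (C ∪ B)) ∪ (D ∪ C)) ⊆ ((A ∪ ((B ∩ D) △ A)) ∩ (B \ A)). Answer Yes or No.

No

C △ D = {1, 3, 4, 7}
(C △ D) ∪ A = {1, 3, 4, 6, 7, 8, 9}
((C △ D) ∪ A) ∪ B = {1, 3, 4, 6, 7, 8, 9}
C ∪ B = {1, 3, 5, 6, 8, 9}
(((C △ D) ∪ A) ∪ B) \ (C ∪ B) = {4, 7}
D ∪ C = {1, 3, 4, 5, 7}
((((C △ D) ∪ A) ∪ B) \ (C ∪ B)) ∪ (D ∪ C) = {1, 3, 4, 5, 7}
B ∩ D = {1, 3}
(B ∩ D) △ A = {4, 6, 8, 9}
A ∪ ((B ∩ D) △ A) = {1, 3, 4, 6, 8, 9}
B \ A = {}
(A ∪ ((B ∩ D) △ A)) ∩ (B \ A) = {}
1 ∈ ((((C △ D) ∪ A) ∪ B) \ (C ∪ B)) ∪ (D ∪ C) but 1 ∉ (A ∪ ((B ∩ D) △ A)) ∩ (B \ A), so the inclusion fails.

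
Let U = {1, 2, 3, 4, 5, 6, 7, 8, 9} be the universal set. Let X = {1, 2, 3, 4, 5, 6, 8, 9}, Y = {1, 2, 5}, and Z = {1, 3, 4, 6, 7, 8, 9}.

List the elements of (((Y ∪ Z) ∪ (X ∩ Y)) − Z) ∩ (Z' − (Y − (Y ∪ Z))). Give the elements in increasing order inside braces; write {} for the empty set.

{2, 5}

Y ∪ Z = {1, 2, 3, 4, 5, 6, 7, 8, 9}
X ∩ Y = {1, 2, 5}
(Y ∪ Z) ∪ (X ∩ Y) = {1, 2, 3, 4, 5, 6, 7, 8, 9}
((Y ∪ Z) ∪ (X ∩ Y)) − Z = {2, 5}
Z' = {2, 5}
Y − (Y ∪ Z) = {}
Z' − (Y − (Y ∪ Z)) = {2, 5}
(((Y ∪ Z) ∪ (X ∩ Y)) − Z) ∩ (Z' − (Y − (Y ∪ Z))) = {2, 5}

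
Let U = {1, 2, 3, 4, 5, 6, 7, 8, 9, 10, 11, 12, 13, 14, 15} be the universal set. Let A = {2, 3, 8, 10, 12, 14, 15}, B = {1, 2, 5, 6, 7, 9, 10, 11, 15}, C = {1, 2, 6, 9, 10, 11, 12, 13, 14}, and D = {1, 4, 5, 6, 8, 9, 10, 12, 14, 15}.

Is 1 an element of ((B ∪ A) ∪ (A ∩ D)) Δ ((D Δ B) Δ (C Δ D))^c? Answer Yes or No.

1 ∈ B and 1 ∉ A, so 1 ∈ B ∪ A
1 ∉ A and 1 ∈ D, so 1 ∉ A ∩ D
1 ∈ (B ∪ A) and 1 ∉ (A ∩ D), so 1 ∈ (B ∪ A) ∪ (A ∩ D)
1 ∈ D and 1 ∈ B, so 1 ∉ D Δ B
1 ∈ C and 1 ∈ D, so 1 ∉ C Δ D
1 ∉ (D Δ B) and 1 ∉ (C Δ D), so 1 ∉ (D Δ B) Δ (C Δ D)
1 ∈ ((D Δ B) Δ (C Δ D))^c since 1 ∉ ((D Δ B) Δ (C Δ D))
1 ∈ ((B ∪ A) ∪ (A ∩ D)) and 1 ∈ ((D Δ B) Δ (C Δ D))^c, so 1 ∉ ((B ∪ A) ∪ (A ∩ D)) Δ ((D Δ B) Δ (C Δ D))^c

No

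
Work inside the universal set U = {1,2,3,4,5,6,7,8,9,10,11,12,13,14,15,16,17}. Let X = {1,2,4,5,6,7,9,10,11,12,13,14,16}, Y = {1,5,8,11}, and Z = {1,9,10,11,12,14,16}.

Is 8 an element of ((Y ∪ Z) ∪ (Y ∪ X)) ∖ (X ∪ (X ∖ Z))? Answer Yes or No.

8 ∈ Y and 8 ∉ Z, so 8 ∈ Y ∪ Z
8 ∈ Y and 8 ∉ X, so 8 ∈ Y ∪ X
8 ∈ (Y ∪ Z) and 8 ∈ (Y ∪ X), so 8 ∈ (Y ∪ Z) ∪ (Y ∪ X)
8 ∉ X and 8 ∉ Z, so 8 ∉ X ∖ Z
8 ∉ X and 8 ∉ (X ∖ Z), so 8 ∉ X ∪ (X ∖ Z)
8 ∈ ((Y ∪ Z) ∪ (Y ∪ X)) and 8 ∉ (X ∪ (X ∖ Z)), so 8 ∈ ((Y ∪ Z) ∪ (Y ∪ X)) ∖ (X ∪ (X ∖ Z))

Yes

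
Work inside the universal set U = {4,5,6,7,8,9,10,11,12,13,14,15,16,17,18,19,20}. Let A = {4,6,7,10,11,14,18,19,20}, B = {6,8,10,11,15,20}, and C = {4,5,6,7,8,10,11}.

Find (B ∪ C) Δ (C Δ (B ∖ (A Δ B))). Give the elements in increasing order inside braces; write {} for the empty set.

B ∪ C = {4,5,6,7,8,10,11,15,20}
A Δ B = {4,7,8,14,15,18,19}
B ∖ (A Δ B) = {6,10,11,20}
C Δ (B ∖ (A Δ B)) = {4,5,7,8,20}
(B ∪ C) Δ (C Δ (B ∖ (A Δ B))) = {6,10,11,15}

{6,10,11,15}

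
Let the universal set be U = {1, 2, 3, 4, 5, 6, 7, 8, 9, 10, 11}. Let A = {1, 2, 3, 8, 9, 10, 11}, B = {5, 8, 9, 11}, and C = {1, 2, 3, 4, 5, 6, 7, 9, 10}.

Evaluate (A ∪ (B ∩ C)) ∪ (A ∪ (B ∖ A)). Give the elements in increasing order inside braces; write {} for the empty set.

B ∩ C = {5, 9}
A ∪ (B ∩ C) = {1, 2, 3, 5, 8, 9, 10, 11}
B ∖ A = {5}
A ∪ (B ∖ A) = {1, 2, 3, 5, 8, 9, 10, 11}
(A ∪ (B ∩ C)) ∪ (A ∪ (B ∖ A)) = {1, 2, 3, 5, 8, 9, 10, 11}

{1, 2, 3, 5, 8, 9, 10, 11}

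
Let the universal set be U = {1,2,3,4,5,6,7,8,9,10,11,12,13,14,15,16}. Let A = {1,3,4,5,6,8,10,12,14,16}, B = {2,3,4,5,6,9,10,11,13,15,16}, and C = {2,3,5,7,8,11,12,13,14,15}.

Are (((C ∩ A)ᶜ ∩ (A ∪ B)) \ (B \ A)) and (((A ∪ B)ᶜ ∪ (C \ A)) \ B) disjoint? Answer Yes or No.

C ∩ A = {3,5,8,12,14}
(C ∩ A)ᶜ = {1,2,4,6,7,9,10,11,13,15,16}
A ∪ B = {1,2,3,4,5,6,8,9,10,11,12,13,14,15,16}
(C ∩ A)ᶜ ∩ (A ∪ B) = {1,2,4,6,9,10,11,13,15,16}
B \ A = {2,9,11,13,15}
((C ∩ A)ᶜ ∩ (A ∪ B)) \ (B \ A) = {1,4,6,10,16}
(A ∪ B)ᶜ = {7}
C \ A = {2,7,11,13,15}
(A ∪ B)ᶜ ∪ (C \ A) = {2,7,11,13,15}
((A ∪ B)ᶜ ∪ (C \ A)) \ B = {7}
{1,4,6,10,16} and {7} share no elements.

Yes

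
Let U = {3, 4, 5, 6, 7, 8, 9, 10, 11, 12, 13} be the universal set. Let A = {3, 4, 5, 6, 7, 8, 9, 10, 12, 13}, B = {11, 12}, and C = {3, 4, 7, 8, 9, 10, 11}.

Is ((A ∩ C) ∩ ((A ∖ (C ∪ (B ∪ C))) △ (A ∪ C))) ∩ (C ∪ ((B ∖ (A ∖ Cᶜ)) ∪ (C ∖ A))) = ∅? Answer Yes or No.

A ∩ C = {3, 4, 7, 8, 9, 10}
B ∪ C = {3, 4, 7, 8, 9, 10, 11, 12}
C ∪ (B ∪ C) = {3, 4, 7, 8, 9, 10, 11, 12}
A ∖ (C ∪ (B ∪ C)) = {5, 6, 13}
A ∪ C = {3, 4, 5, 6, 7, 8, 9, 10, 11, 12, 13}
(A ∖ (C ∪ (B ∪ C))) △ (A ∪ C) = {3, 4, 7, 8, 9, 10, 11, 12}
(A ∩ C) ∩ ((A ∖ (C ∪ (B ∪ C))) △ (A ∪ C)) = {3, 4, 7, 8, 9, 10}
Cᶜ = {5, 6, 12, 13}
A ∖ Cᶜ = {3, 4, 7, 8, 9, 10}
B ∖ (A ∖ Cᶜ) = {11, 12}
C ∖ A = {11}
(B ∖ (A ∖ Cᶜ)) ∪ (C ∖ A) = {11, 12}
C ∪ ((B ∖ (A ∖ Cᶜ)) ∪ (C ∖ A)) = {3, 4, 7, 8, 9, 10, 11, 12}
3 lies in both, so they are not disjoint.

No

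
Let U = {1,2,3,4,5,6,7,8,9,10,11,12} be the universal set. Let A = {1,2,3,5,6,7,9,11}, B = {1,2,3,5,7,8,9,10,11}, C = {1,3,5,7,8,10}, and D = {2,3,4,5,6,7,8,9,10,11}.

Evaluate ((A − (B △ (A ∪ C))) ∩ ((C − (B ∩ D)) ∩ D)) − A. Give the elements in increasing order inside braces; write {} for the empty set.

{}

A ∪ C = {1,2,3,5,6,7,8,9,10,11}
B △ (A ∪ C) = {6}
A − (B △ (A ∪ C)) = {1,2,3,5,7,9,11}
B ∩ D = {2,3,5,7,8,9,10,11}
C − (B ∩ D) = {1}
(C − (B ∩ D)) ∩ D = {}
(A − (B △ (A ∪ C))) ∩ ((C − (B ∩ D)) ∩ D) = {}
((A − (B △ (A ∪ C))) ∩ ((C − (B ∩ D)) ∩ D)) − A = {}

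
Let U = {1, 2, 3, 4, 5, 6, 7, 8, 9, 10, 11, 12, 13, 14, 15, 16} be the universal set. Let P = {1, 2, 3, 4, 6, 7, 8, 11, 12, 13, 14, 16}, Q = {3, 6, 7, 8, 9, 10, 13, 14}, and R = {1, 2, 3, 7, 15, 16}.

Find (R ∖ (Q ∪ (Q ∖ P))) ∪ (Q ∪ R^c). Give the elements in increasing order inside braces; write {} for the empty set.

Q ∖ P = {9, 10}
Q ∪ (Q ∖ P) = {3, 6, 7, 8, 9, 10, 13, 14}
R ∖ (Q ∪ (Q ∖ P)) = {1, 2, 15, 16}
R^c = {4, 5, 6, 8, 9, 10, 11, 12, 13, 14}
Q ∪ R^c = {3, 4, 5, 6, 7, 8, 9, 10, 11, 12, 13, 14}
(R ∖ (Q ∪ (Q ∖ P))) ∪ (Q ∪ R^c) = {1, 2, 3, 4, 5, 6, 7, 8, 9, 10, 11, 12, 13, 14, 15, 16}

{1, 2, 3, 4, 5, 6, 7, 8, 9, 10, 11, 12, 13, 14, 15, 16}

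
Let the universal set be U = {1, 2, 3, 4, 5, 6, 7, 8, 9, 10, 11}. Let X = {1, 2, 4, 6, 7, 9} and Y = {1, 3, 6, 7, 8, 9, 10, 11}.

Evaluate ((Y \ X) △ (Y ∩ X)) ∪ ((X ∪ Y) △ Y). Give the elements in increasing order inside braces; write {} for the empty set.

Y \ X = {3, 8, 10, 11}
Y ∩ X = {1, 6, 7, 9}
(Y \ X) △ (Y ∩ X) = {1, 3, 6, 7, 8, 9, 10, 11}
X ∪ Y = {1, 2, 3, 4, 6, 7, 8, 9, 10, 11}
(X ∪ Y) △ Y = {2, 4}
((Y \ X) △ (Y ∩ X)) ∪ ((X ∪ Y) △ Y) = {1, 2, 3, 4, 6, 7, 8, 9, 10, 11}

{1, 2, 3, 4, 6, 7, 8, 9, 10, 11}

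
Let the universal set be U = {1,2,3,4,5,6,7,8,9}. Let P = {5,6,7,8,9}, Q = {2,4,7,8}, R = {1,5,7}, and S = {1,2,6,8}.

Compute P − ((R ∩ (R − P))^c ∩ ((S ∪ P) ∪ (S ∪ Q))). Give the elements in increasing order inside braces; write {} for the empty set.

{}

R − P = {1}
R ∩ (R − P) = {1}
(R ∩ (R − P))^c = {2,3,4,5,6,7,8,9}
S ∪ P = {1,2,5,6,7,8,9}
S ∪ Q = {1,2,4,6,7,8}
(S ∪ P) ∪ (S ∪ Q) = {1,2,4,5,6,7,8,9}
(R ∩ (R − P))^c ∩ ((S ∪ P) ∪ (S ∪ Q)) = {2,4,5,6,7,8,9}
P − ((R ∩ (R − P))^c ∩ ((S ∪ P) ∪ (S ∪ Q))) = {}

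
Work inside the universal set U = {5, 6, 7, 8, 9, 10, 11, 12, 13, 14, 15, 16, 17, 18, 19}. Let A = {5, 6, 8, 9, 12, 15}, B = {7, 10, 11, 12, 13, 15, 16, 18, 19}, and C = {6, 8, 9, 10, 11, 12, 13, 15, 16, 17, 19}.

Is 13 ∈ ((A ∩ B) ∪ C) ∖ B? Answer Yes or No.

13 ∉ A and 13 ∈ B, so 13 ∉ A ∩ B
13 ∉ (A ∩ B) and 13 ∈ C, so 13 ∈ (A ∩ B) ∪ C
13 ∈ ((A ∩ B) ∪ C) and 13 ∈ B, so 13 ∉ ((A ∩ B) ∪ C) ∖ B

No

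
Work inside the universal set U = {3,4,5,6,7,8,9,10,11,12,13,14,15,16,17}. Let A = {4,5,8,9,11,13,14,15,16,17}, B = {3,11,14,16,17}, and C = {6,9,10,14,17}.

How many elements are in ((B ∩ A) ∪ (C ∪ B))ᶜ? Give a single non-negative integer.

B ∩ A = {11,14,16,17}
C ∪ B = {3,6,9,10,11,14,16,17}
(B ∩ A) ∪ (C ∪ B) = {3,6,9,10,11,14,16,17}
((B ∩ A) ∪ (C ∪ B))ᶜ = {4,5,7,8,12,13,15}
|((B ∩ A) ∪ (C ∪ B))ᶜ| = 7

7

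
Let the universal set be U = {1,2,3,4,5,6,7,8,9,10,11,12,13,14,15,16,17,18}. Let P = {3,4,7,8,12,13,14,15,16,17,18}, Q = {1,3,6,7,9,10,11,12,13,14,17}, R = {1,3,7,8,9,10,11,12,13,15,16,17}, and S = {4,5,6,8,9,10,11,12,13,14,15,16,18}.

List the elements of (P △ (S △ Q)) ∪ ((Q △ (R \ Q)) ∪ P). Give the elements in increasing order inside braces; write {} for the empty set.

{1,3,4,5,6,7,8,9,10,11,12,13,14,15,16,17,18}

S △ Q = {1,3,4,5,7,8,15,16,17,18}
P △ (S △ Q) = {1,5,12,13,14}
R \ Q = {8,15,16}
Q △ (R \ Q) = {1,3,6,7,8,9,10,11,12,13,14,15,16,17}
(Q △ (R \ Q)) ∪ P = {1,3,4,6,7,8,9,10,11,12,13,14,15,16,17,18}
(P △ (S △ Q)) ∪ ((Q △ (R \ Q)) ∪ P) = {1,3,4,5,6,7,8,9,10,11,12,13,14,15,16,17,18}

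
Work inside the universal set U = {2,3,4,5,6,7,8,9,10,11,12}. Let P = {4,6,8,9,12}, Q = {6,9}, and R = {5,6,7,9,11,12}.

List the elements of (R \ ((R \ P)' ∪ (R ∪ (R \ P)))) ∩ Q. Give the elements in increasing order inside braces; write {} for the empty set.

R \ P = {5,7,11}
(R \ P)' = {2,3,4,6,8,9,10,12}
R ∪ (R \ P) = {5,6,7,9,11,12}
(R \ P)' ∪ (R ∪ (R \ P)) = {2,3,4,5,6,7,8,9,10,11,12}
R \ ((R \ P)' ∪ (R ∪ (R \ P))) = {}
(R \ ((R \ P)' ∪ (R ∪ (R \ P)))) ∩ Q = {}

{}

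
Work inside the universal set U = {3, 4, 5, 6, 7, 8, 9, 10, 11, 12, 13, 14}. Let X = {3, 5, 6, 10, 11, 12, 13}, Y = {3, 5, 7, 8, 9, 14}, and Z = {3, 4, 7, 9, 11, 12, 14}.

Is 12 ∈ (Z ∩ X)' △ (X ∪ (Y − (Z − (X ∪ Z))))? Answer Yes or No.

Yes

12 ∈ Z and 12 ∈ X, so 12 ∈ Z ∩ X
12 ∉ (Z ∩ X)' since 12 ∈ (Z ∩ X)
12 ∈ X and 12 ∈ Z, so 12 ∈ X ∪ Z
12 ∈ Z and 12 ∈ (X ∪ Z), so 12 ∉ Z − (X ∪ Z)
12 ∉ Y and 12 ∉ (Z − (X ∪ Z)), so 12 ∉ Y − (Z − (X ∪ Z))
12 ∈ X and 12 ∉ (Y − (Z − (X ∪ Z))), so 12 ∈ X ∪ (Y − (Z − (X ∪ Z)))
12 ∉ (Z ∩ X)' and 12 ∈ (X ∪ (Y − (Z − (X ∪ Z)))), so 12 ∈ (Z ∩ X)' △ (X ∪ (Y − (Z − (X ∪ Z))))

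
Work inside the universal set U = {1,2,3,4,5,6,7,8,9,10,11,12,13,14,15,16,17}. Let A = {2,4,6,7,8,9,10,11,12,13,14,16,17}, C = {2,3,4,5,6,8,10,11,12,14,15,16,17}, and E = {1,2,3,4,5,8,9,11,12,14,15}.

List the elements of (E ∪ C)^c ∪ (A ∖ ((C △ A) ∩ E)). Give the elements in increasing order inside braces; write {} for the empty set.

E ∪ C = {1,2,3,4,5,6,8,9,10,11,12,14,15,16,17}
(E ∪ C)^c = {7,13}
C △ A = {3,5,7,9,13,15}
(C △ A) ∩ E = {3,5,9,15}
A ∖ ((C △ A) ∩ E) = {2,4,6,7,8,10,11,12,13,14,16,17}
(E ∪ C)^c ∪ (A ∖ ((C △ A) ∩ E)) = {2,4,6,7,8,10,11,12,13,14,16,17}

{2,4,6,7,8,10,11,12,13,14,16,17}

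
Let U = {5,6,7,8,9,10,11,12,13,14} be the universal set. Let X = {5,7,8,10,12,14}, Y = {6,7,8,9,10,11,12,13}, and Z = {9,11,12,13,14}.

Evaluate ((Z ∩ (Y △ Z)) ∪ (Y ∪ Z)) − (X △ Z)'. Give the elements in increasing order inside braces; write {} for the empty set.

{7,8,9,10,11,13}

Y △ Z = {6,7,8,10,14}
Z ∩ (Y △ Z) = {14}
Y ∪ Z = {6,7,8,9,10,11,12,13,14}
(Z ∩ (Y △ Z)) ∪ (Y ∪ Z) = {6,7,8,9,10,11,12,13,14}
X △ Z = {5,7,8,9,10,11,13}
(X △ Z)' = {6,12,14}
((Z ∩ (Y △ Z)) ∪ (Y ∪ Z)) − (X △ Z)' = {7,8,9,10,11,13}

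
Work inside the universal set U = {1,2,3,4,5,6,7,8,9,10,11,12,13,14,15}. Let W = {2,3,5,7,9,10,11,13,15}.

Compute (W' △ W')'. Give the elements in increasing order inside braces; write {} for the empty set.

{1,2,3,4,5,6,7,8,9,10,11,12,13,14,15}

W' = {1,4,6,8,12,14}
W' △ W' = {}
(W' △ W')' = {1,2,3,4,5,6,7,8,9,10,11,12,13,14,15}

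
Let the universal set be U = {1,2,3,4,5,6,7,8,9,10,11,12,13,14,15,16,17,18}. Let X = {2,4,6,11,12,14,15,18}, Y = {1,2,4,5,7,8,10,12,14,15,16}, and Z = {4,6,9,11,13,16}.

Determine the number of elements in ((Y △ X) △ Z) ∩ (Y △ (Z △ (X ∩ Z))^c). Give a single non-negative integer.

1

Y △ X = {1,5,6,7,8,10,11,16,18}
(Y △ X) △ Z = {1,4,5,7,8,9,10,13,18}
X ∩ Z = {4,6,11}
Z △ (X ∩ Z) = {9,13,16}
(Z △ (X ∩ Z))^c = {1,2,3,4,5,6,7,8,10,11,12,14,15,17,18}
Y △ (Z △ (X ∩ Z))^c = {3,6,11,16,17,18}
((Y △ X) △ Z) ∩ (Y △ (Z △ (X ∩ Z))^c) = {18}
|((Y △ X) △ Z) ∩ (Y △ (Z △ (X ∩ Z))^c)| = 1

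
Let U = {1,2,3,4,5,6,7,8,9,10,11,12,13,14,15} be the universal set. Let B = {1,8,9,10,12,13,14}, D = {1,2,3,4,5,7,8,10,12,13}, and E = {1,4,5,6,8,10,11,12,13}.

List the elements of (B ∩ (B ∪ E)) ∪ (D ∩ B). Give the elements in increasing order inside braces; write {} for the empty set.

B ∪ E = {1,4,5,6,8,9,10,11,12,13,14}
B ∩ (B ∪ E) = {1,8,9,10,12,13,14}
D ∩ B = {1,8,10,12,13}
(B ∩ (B ∪ E)) ∪ (D ∩ B) = {1,8,9,10,12,13,14}

{1,8,9,10,12,13,14}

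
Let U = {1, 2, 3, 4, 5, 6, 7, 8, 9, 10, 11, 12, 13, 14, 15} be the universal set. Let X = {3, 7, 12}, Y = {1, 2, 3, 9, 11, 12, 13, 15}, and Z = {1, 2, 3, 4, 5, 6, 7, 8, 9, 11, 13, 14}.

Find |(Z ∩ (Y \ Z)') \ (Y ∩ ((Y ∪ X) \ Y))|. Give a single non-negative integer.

Y \ Z = {12, 15}
(Y \ Z)' = {1, 2, 3, 4, 5, 6, 7, 8, 9, 10, 11, 13, 14}
Z ∩ (Y \ Z)' = {1, 2, 3, 4, 5, 6, 7, 8, 9, 11, 13, 14}
Y ∪ X = {1, 2, 3, 7, 9, 11, 12, 13, 15}
(Y ∪ X) \ Y = {7}
Y ∩ ((Y ∪ X) \ Y) = {}
(Z ∩ (Y \ Z)') \ (Y ∩ ((Y ∪ X) \ Y)) = {1, 2, 3, 4, 5, 6, 7, 8, 9, 11, 13, 14}
|(Z ∩ (Y \ Z)') \ (Y ∩ ((Y ∪ X) \ Y))| = 12

12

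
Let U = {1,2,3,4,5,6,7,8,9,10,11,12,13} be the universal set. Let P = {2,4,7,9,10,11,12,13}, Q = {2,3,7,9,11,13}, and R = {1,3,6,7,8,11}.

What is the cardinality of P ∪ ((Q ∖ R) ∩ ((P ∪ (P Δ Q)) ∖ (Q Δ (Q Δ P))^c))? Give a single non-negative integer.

8

Q ∖ R = {2,9,13}
P Δ Q = {3,4,10,12}
P ∪ (P Δ Q) = {2,3,4,7,9,10,11,12,13}
Q Δ P = {3,4,10,12}
Q Δ (Q Δ P) = {2,4,7,9,10,11,12,13}
(Q Δ (Q Δ P))^c = {1,3,5,6,8}
(P ∪ (P Δ Q)) ∖ (Q Δ (Q Δ P))^c = {2,4,7,9,10,11,12,13}
(Q ∖ R) ∩ ((P ∪ (P Δ Q)) ∖ (Q Δ (Q Δ P))^c) = {2,9,13}
P ∪ ((Q ∖ R) ∩ ((P ∪ (P Δ Q)) ∖ (Q Δ (Q Δ P))^c)) = {2,4,7,9,10,11,12,13}
|P ∪ ((Q ∖ R) ∩ ((P ∪ (P Δ Q)) ∖ (Q Δ (Q Δ P))^c))| = 8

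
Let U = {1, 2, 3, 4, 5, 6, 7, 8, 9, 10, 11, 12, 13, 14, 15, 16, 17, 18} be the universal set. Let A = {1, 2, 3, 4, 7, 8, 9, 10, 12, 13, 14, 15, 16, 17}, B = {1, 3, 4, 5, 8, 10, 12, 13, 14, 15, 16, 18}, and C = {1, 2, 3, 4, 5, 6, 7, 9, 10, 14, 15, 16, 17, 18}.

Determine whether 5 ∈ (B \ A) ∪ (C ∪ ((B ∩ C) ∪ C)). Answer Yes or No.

Yes

5 ∈ B and 5 ∉ A, so 5 ∈ B \ A
5 ∈ B and 5 ∈ C, so 5 ∈ B ∩ C
5 ∈ (B ∩ C) and 5 ∈ C, so 5 ∈ (B ∩ C) ∪ C
5 ∈ C and 5 ∈ ((B ∩ C) ∪ C), so 5 ∈ C ∪ ((B ∩ C) ∪ C)
5 ∈ (B \ A) and 5 ∈ (C ∪ ((B ∩ C) ∪ C)), so 5 ∈ (B \ A) ∪ (C ∪ ((B ∩ C) ∪ C))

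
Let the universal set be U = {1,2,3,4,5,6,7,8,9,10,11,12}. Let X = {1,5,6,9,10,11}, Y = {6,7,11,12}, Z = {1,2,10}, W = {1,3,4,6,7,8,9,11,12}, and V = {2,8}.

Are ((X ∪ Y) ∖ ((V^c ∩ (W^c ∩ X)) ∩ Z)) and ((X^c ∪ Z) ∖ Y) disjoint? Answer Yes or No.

No

X ∪ Y = {1,5,6,7,9,10,11,12}
V^c = {1,3,4,5,6,7,9,10,11,12}
W^c = {2,5,10}
W^c ∩ X = {5,10}
V^c ∩ (W^c ∩ X) = {5,10}
(V^c ∩ (W^c ∩ X)) ∩ Z = {10}
(X ∪ Y) ∖ ((V^c ∩ (W^c ∩ X)) ∩ Z) = {1,5,6,7,9,11,12}
X^c = {2,3,4,7,8,12}
X^c ∪ Z = {1,2,3,4,7,8,10,12}
(X^c ∪ Z) ∖ Y = {1,2,3,4,8,10}
1 lies in both, so they are not disjoint.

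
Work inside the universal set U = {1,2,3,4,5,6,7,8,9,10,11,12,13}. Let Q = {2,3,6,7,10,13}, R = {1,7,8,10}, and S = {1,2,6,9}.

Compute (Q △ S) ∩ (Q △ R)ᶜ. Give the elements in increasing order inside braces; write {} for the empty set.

{7,9,10}

Q △ S = {1,3,7,9,10,13}
Q △ R = {1,2,3,6,8,13}
(Q △ R)ᶜ = {4,5,7,9,10,11,12}
(Q △ S) ∩ (Q △ R)ᶜ = {7,9,10}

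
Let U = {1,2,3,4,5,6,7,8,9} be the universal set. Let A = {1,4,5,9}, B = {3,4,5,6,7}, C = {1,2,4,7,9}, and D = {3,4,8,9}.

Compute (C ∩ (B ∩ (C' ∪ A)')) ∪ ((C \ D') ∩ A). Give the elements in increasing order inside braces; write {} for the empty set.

{4,7,9}

C' = {3,5,6,8}
C' ∪ A = {1,3,4,5,6,8,9}
(C' ∪ A)' = {2,7}
B ∩ (C' ∪ A)' = {7}
C ∩ (B ∩ (C' ∪ A)') = {7}
D' = {1,2,5,6,7}
C \ D' = {4,9}
(C \ D') ∩ A = {4,9}
(C ∩ (B ∩ (C' ∪ A)')) ∪ ((C \ D') ∩ A) = {4,7,9}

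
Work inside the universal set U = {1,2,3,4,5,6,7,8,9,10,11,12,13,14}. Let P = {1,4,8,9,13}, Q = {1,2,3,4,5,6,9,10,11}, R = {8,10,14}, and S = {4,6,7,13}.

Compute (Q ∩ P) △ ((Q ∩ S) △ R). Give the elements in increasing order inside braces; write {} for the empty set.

Q ∩ P = {1,4,9}
Q ∩ S = {4,6}
(Q ∩ S) △ R = {4,6,8,10,14}
(Q ∩ P) △ ((Q ∩ S) △ R) = {1,6,8,9,10,14}

{1,6,8,9,10,14}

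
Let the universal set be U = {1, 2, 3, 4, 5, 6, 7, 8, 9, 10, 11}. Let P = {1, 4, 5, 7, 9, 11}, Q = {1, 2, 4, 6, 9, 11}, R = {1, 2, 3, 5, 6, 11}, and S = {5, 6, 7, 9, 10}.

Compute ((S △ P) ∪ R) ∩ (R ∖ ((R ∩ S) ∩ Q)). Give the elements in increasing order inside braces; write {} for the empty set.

{1, 2, 3, 5, 11}

S △ P = {1, 4, 6, 10, 11}
(S △ P) ∪ R = {1, 2, 3, 4, 5, 6, 10, 11}
R ∩ S = {5, 6}
(R ∩ S) ∩ Q = {6}
R ∖ ((R ∩ S) ∩ Q) = {1, 2, 3, 5, 11}
((S △ P) ∪ R) ∩ (R ∖ ((R ∩ S) ∩ Q)) = {1, 2, 3, 5, 11}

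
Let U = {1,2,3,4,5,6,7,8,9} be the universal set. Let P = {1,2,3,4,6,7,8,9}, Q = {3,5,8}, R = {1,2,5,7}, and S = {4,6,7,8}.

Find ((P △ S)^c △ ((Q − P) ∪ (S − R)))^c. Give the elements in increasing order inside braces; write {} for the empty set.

P △ S = {1,2,3,9}
(P △ S)^c = {4,5,6,7,8}
Q − P = {5}
S − R = {4,6,8}
(Q − P) ∪ (S − R) = {4,5,6,8}
(P △ S)^c △ ((Q − P) ∪ (S − R)) = {7}
((P △ S)^c △ ((Q − P) ∪ (S − R)))^c = {1,2,3,4,5,6,8,9}

{1,2,3,4,5,6,8,9}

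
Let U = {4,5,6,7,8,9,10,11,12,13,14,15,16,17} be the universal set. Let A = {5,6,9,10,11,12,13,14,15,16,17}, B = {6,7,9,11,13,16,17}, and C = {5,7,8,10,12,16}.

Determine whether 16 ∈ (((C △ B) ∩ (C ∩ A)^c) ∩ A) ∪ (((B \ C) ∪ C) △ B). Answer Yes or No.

No

16 ∈ C and 16 ∈ B, so 16 ∉ C △ B
16 ∈ C and 16 ∈ A, so 16 ∈ C ∩ A
16 ∉ (C ∩ A)^c since 16 ∈ (C ∩ A)
16 ∉ (C △ B) and 16 ∉ (C ∩ A)^c, so 16 ∉ (C △ B) ∩ (C ∩ A)^c
16 ∉ ((C △ B) ∩ (C ∩ A)^c) and 16 ∈ A, so 16 ∉ ((C △ B) ∩ (C ∩ A)^c) ∩ A
16 ∈ B and 16 ∈ C, so 16 ∉ B \ C
16 ∉ (B \ C) and 16 ∈ C, so 16 ∈ (B \ C) ∪ C
16 ∈ ((B \ C) ∪ C) and 16 ∈ B, so 16 ∉ ((B \ C) ∪ C) △ B
16 ∉ (((C △ B) ∩ (C ∩ A)^c) ∩ A) and 16 ∉ (((B \ C) ∪ C) △ B), so 16 ∉ (((C △ B) ∩ (C ∩ A)^c) ∩ A) ∪ (((B \ C) ∪ C) △ B)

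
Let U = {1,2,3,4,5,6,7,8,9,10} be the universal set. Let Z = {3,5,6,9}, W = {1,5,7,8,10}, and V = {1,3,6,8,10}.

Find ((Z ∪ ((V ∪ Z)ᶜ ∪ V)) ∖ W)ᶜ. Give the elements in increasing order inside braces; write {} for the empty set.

{1,5,7,8,10}

V ∪ Z = {1,3,5,6,8,9,10}
(V ∪ Z)ᶜ = {2,4,7}
(V ∪ Z)ᶜ ∪ V = {1,2,3,4,6,7,8,10}
Z ∪ ((V ∪ Z)ᶜ ∪ V) = {1,2,3,4,5,6,7,8,9,10}
(Z ∪ ((V ∪ Z)ᶜ ∪ V)) ∖ W = {2,3,4,6,9}
((Z ∪ ((V ∪ Z)ᶜ ∪ V)) ∖ W)ᶜ = {1,5,7,8,10}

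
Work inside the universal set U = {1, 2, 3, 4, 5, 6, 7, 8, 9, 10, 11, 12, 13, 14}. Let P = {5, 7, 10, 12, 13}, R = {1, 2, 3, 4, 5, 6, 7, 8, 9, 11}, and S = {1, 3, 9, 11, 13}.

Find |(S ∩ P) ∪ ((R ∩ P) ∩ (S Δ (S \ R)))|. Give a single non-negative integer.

S ∩ P = {13}
R ∩ P = {5, 7}
S \ R = {13}
S Δ (S \ R) = {1, 3, 9, 11}
(R ∩ P) ∩ (S Δ (S \ R)) = {}
(S ∩ P) ∪ ((R ∩ P) ∩ (S Δ (S \ R))) = {13}
|(S ∩ P) ∪ ((R ∩ P) ∩ (S Δ (S \ R)))| = 1

1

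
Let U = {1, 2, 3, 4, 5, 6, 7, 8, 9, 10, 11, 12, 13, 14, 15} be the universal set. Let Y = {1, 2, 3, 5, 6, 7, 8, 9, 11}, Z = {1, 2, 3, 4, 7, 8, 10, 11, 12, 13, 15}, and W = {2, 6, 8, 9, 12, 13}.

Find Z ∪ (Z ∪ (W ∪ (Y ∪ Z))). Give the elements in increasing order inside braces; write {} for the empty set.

Y ∪ Z = {1, 2, 3, 4, 5, 6, 7, 8, 9, 10, 11, 12, 13, 15}
W ∪ (Y ∪ Z) = {1, 2, 3, 4, 5, 6, 7, 8, 9, 10, 11, 12, 13, 15}
Z ∪ (W ∪ (Y ∪ Z)) = {1, 2, 3, 4, 5, 6, 7, 8, 9, 10, 11, 12, 13, 15}
Z ∪ (Z ∪ (W ∪ (Y ∪ Z))) = {1, 2, 3, 4, 5, 6, 7, 8, 9, 10, 11, 12, 13, 15}

{1, 2, 3, 4, 5, 6, 7, 8, 9, 10, 11, 12, 13, 15}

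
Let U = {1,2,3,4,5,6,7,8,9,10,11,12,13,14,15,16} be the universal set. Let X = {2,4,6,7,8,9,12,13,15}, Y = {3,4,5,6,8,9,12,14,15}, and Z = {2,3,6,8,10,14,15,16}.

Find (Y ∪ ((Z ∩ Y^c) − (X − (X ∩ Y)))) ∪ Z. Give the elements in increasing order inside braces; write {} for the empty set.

Y^c = {1,2,7,10,11,13,16}
Z ∩ Y^c = {2,10,16}
X ∩ Y = {4,6,8,9,12,15}
X − (X ∩ Y) = {2,7,13}
(Z ∩ Y^c) − (X − (X ∩ Y)) = {10,16}
Y ∪ ((Z ∩ Y^c) − (X − (X ∩ Y))) = {3,4,5,6,8,9,10,12,14,15,16}
(Y ∪ ((Z ∩ Y^c) − (X − (X ∩ Y)))) ∪ Z = {2,3,4,5,6,8,9,10,12,14,15,16}

{2,3,4,5,6,8,9,10,12,14,15,16}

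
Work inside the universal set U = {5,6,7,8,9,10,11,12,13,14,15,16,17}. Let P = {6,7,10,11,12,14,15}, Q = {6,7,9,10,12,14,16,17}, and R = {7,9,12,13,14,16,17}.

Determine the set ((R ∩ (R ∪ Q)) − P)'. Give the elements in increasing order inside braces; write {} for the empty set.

R ∪ Q = {6,7,9,10,12,13,14,16,17}
R ∩ (R ∪ Q) = {7,9,12,13,14,16,17}
(R ∩ (R ∪ Q)) − P = {9,13,16,17}
((R ∩ (R ∪ Q)) − P)' = {5,6,7,8,10,11,12,14,15}

{5,6,7,8,10,11,12,14,15}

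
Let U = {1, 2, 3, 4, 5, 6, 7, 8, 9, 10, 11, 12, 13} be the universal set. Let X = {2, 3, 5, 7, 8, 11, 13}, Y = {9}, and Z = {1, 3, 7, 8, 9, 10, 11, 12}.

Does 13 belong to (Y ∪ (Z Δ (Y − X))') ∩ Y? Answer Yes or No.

13 ∉ Y and 13 ∈ X, so 13 ∉ Y − X
13 ∉ Z and 13 ∉ (Y − X), so 13 ∉ Z Δ (Y − X)
13 ∈ (Z Δ (Y − X))' since 13 ∉ (Z Δ (Y − X))
13 ∉ Y and 13 ∈ (Z Δ (Y − X))', so 13 ∈ Y ∪ (Z Δ (Y − X))'
13 ∈ (Y ∪ (Z Δ (Y − X))') and 13 ∉ Y, so 13 ∉ (Y ∪ (Z Δ (Y − X))') ∩ Y

No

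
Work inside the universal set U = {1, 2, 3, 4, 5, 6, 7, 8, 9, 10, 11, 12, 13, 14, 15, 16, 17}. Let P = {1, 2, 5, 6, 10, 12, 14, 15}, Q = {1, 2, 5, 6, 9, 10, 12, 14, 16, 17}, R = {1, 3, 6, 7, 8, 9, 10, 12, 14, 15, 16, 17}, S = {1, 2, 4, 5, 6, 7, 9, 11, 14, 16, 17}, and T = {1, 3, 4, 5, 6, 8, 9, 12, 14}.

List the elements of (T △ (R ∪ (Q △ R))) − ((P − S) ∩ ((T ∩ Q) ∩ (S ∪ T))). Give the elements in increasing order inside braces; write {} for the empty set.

{2, 4, 7, 10, 15, 16, 17}

Q △ R = {2, 3, 5, 7, 8, 15}
R ∪ (Q △ R) = {1, 2, 3, 5, 6, 7, 8, 9, 10, 12, 14, 15, 16, 17}
T △ (R ∪ (Q △ R)) = {2, 4, 7, 10, 15, 16, 17}
P − S = {10, 12, 15}
T ∩ Q = {1, 5, 6, 9, 12, 14}
S ∪ T = {1, 2, 3, 4, 5, 6, 7, 8, 9, 11, 12, 14, 16, 17}
(T ∩ Q) ∩ (S ∪ T) = {1, 5, 6, 9, 12, 14}
(P − S) ∩ ((T ∩ Q) ∩ (S ∪ T)) = {12}
(T △ (R ∪ (Q △ R))) − ((P − S) ∩ ((T ∩ Q) ∩ (S ∪ T))) = {2, 4, 7, 10, 15, 16, 17}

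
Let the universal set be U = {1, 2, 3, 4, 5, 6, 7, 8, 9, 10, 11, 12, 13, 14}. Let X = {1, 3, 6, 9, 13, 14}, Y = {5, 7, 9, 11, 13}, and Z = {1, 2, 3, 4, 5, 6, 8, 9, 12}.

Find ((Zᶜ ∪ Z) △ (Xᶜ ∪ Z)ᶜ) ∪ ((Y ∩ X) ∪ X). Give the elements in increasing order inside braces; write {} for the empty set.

Zᶜ = {7, 10, 11, 13, 14}
Zᶜ ∪ Z = {1, 2, 3, 4, 5, 6, 7, 8, 9, 10, 11, 12, 13, 14}
Xᶜ = {2, 4, 5, 7, 8, 10, 11, 12}
Xᶜ ∪ Z = {1, 2, 3, 4, 5, 6, 7, 8, 9, 10, 11, 12}
(Xᶜ ∪ Z)ᶜ = {13, 14}
(Zᶜ ∪ Z) △ (Xᶜ ∪ Z)ᶜ = {1, 2, 3, 4, 5, 6, 7, 8, 9, 10, 11, 12}
Y ∩ X = {9, 13}
(Y ∩ X) ∪ X = {1, 3, 6, 9, 13, 14}
((Zᶜ ∪ Z) △ (Xᶜ ∪ Z)ᶜ) ∪ ((Y ∩ X) ∪ X) = {1, 2, 3, 4, 5, 6, 7, 8, 9, 10, 11, 12, 13, 14}

{1, 2, 3, 4, 5, 6, 7, 8, 9, 10, 11, 12, 13, 14}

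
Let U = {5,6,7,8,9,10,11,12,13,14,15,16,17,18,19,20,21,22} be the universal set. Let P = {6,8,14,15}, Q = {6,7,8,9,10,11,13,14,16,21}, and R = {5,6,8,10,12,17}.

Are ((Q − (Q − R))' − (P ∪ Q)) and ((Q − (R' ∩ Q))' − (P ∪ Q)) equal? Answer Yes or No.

Yes

Q − R = {7,9,11,13,14,16,21}
Q − (Q − R) = {6,8,10}
(Q − (Q − R))' = {5,7,9,11,12,13,14,15,16,17,18,19,20,21,22}
P ∪ Q = {6,7,8,9,10,11,13,14,15,16,21}
(Q − (Q − R))' − (P ∪ Q) = {5,12,17,18,19,20,22}
R' = {7,9,11,13,14,15,16,18,19,20,21,22}
R' ∩ Q = {7,9,11,13,14,16,21}
Q − (R' ∩ Q) = {6,8,10}
(Q − (R' ∩ Q))' = {5,7,9,11,12,13,14,15,16,17,18,19,20,21,22}
(Q − (R' ∩ Q))' − (P ∪ Q) = {5,12,17,18,19,20,22}
Both equal {5,12,17,18,19,20,22}, so (Q − (Q − R))' − (P ∪ Q) = (Q − (R' ∩ Q))' − (P ∪ Q).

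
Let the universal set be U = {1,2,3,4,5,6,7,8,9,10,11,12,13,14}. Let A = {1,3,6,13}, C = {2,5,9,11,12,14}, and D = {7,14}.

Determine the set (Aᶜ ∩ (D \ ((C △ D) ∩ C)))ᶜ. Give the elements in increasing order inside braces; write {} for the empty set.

Aᶜ = {2,4,5,7,8,9,10,11,12,14}
C △ D = {2,5,7,9,11,12}
(C △ D) ∩ C = {2,5,9,11,12}
D \ ((C △ D) ∩ C) = {7,14}
Aᶜ ∩ (D \ ((C △ D) ∩ C)) = {7,14}
(Aᶜ ∩ (D \ ((C △ D) ∩ C)))ᶜ = {1,2,3,4,5,6,8,9,10,11,12,13}

{1,2,3,4,5,6,8,9,10,11,12,13}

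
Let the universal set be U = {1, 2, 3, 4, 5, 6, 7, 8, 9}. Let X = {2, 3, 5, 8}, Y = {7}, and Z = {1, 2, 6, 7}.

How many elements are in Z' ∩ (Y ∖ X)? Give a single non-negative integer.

Z' = {3, 4, 5, 8, 9}
Y ∖ X = {7}
Z' ∩ (Y ∖ X) = {}
|Z' ∩ (Y ∖ X)| = 0

0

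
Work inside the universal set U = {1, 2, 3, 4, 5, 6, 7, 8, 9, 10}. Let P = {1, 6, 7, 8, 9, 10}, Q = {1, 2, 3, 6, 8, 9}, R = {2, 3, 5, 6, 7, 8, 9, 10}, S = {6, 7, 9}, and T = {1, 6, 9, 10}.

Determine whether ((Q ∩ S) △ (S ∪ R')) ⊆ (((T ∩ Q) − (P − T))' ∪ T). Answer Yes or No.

Q ∩ S = {6, 9}
R' = {1, 4}
S ∪ R' = {1, 4, 6, 7, 9}
(Q ∩ S) △ (S ∪ R') = {1, 4, 7}
T ∩ Q = {1, 6, 9}
P − T = {7, 8}
(T ∩ Q) − (P − T) = {1, 6, 9}
((T ∩ Q) − (P − T))' = {2, 3, 4, 5, 7, 8, 10}
((T ∩ Q) − (P − T))' ∪ T = {1, 2, 3, 4, 5, 6, 7, 8, 9, 10}
Every element of {1, 4, 7} is in {1, 2, 3, 4, 5, 6, 7, 8, 9, 10}, so (Q ∩ S) △ (S ∪ R') ⊆ ((T ∩ Q) − (P − T))' ∪ T.

Yes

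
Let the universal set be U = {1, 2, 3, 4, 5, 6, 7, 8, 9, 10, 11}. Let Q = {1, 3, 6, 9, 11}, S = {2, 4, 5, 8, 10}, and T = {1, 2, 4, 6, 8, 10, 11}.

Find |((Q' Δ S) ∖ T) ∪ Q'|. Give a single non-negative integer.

6

Q' = {2, 4, 5, 7, 8, 10}
Q' Δ S = {7}
(Q' Δ S) ∖ T = {7}
((Q' Δ S) ∖ T) ∪ Q' = {2, 4, 5, 7, 8, 10}
|((Q' Δ S) ∖ T) ∪ Q'| = 6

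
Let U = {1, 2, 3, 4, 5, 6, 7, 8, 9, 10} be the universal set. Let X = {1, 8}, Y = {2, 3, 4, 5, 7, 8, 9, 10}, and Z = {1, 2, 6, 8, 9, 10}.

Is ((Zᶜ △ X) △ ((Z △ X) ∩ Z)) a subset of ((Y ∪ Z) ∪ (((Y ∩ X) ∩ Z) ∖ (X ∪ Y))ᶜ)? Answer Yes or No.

Zᶜ = {3, 4, 5, 7}
Zᶜ △ X = {1, 3, 4, 5, 7, 8}
Z △ X = {2, 6, 9, 10}
(Z △ X) ∩ Z = {2, 6, 9, 10}
(Zᶜ △ X) △ ((Z △ X) ∩ Z) = {1, 2, 3, 4, 5, 6, 7, 8, 9, 10}
Y ∪ Z = {1, 2, 3, 4, 5, 6, 7, 8, 9, 10}
Y ∩ X = {8}
(Y ∩ X) ∩ Z = {8}
X ∪ Y = {1, 2, 3, 4, 5, 7, 8, 9, 10}
((Y ∩ X) ∩ Z) ∖ (X ∪ Y) = {}
(((Y ∩ X) ∩ Z) ∖ (X ∪ Y))ᶜ = {1, 2, 3, 4, 5, 6, 7, 8, 9, 10}
(Y ∪ Z) ∪ (((Y ∩ X) ∩ Z) ∖ (X ∪ Y))ᶜ = {1, 2, 3, 4, 5, 6, 7, 8, 9, 10}
Every element of {1, 2, 3, 4, 5, 6, 7, 8, 9, 10} is in {1, 2, 3, 4, 5, 6, 7, 8, 9, 10}, so (Zᶜ △ X) △ ((Z △ X) ∩ Z) ⊆ (Y ∪ Z) ∪ (((Y ∩ X) ∩ Z) ∖ (X ∪ Y))ᶜ.

Yes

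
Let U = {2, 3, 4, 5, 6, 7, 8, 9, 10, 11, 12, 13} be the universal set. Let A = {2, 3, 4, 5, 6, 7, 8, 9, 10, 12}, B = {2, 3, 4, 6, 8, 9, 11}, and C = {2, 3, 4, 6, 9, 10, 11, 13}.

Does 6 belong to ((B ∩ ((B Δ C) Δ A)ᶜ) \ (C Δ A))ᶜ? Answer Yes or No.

Yes

6 ∈ B and 6 ∈ C, so 6 ∉ B Δ C
6 ∉ (B Δ C) and 6 ∈ A, so 6 ∈ (B Δ C) Δ A
6 ∉ ((B Δ C) Δ A)ᶜ since 6 ∈ ((B Δ C) Δ A)
6 ∈ B and 6 ∉ ((B Δ C) Δ A)ᶜ, so 6 ∉ B ∩ ((B Δ C) Δ A)ᶜ
6 ∈ C and 6 ∈ A, so 6 ∉ C Δ A
6 ∉ (B ∩ ((B Δ C) Δ A)ᶜ) and 6 ∉ (C Δ A), so 6 ∉ (B ∩ ((B Δ C) Δ A)ᶜ) \ (C Δ A)
6 ∈ ((B ∩ ((B Δ C) Δ A)ᶜ) \ (C Δ A))ᶜ since 6 ∉ ((B ∩ ((B Δ C) Δ A)ᶜ) \ (C Δ A))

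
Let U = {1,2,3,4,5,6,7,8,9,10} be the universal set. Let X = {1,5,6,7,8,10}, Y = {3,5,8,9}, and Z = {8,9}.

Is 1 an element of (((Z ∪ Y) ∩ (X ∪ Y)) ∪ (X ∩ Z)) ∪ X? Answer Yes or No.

Yes

1 ∉ Z and 1 ∉ Y, so 1 ∉ Z ∪ Y
1 ∈ X and 1 ∉ Y, so 1 ∈ X ∪ Y
1 ∉ (Z ∪ Y) and 1 ∈ (X ∪ Y), so 1 ∉ (Z ∪ Y) ∩ (X ∪ Y)
1 ∈ X and 1 ∉ Z, so 1 ∉ X ∩ Z
1 ∉ ((Z ∪ Y) ∩ (X ∪ Y)) and 1 ∉ (X ∩ Z), so 1 ∉ ((Z ∪ Y) ∩ (X ∪ Y)) ∪ (X ∩ Z)
1 ∉ (((Z ∪ Y) ∩ (X ∪ Y)) ∪ (X ∩ Z)) and 1 ∈ X, so 1 ∈ (((Z ∪ Y) ∩ (X ∪ Y)) ∪ (X ∩ Z)) ∪ X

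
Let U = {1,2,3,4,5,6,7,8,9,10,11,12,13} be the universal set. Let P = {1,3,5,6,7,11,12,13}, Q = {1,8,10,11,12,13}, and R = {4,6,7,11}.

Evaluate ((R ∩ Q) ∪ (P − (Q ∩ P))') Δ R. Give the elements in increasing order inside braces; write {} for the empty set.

R ∩ Q = {11}
Q ∩ P = {1,11,12,13}
P − (Q ∩ P) = {3,5,6,7}
(P − (Q ∩ P))' = {1,2,4,8,9,10,11,12,13}
(R ∩ Q) ∪ (P − (Q ∩ P))' = {1,2,4,8,9,10,11,12,13}
((R ∩ Q) ∪ (P − (Q ∩ P))') Δ R = {1,2,6,7,8,9,10,12,13}

{1,2,6,7,8,9,10,12,13}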